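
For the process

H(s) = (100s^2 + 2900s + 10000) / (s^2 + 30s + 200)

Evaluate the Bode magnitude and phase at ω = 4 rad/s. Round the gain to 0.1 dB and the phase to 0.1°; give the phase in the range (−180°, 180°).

36.3 dB, 21.0°

Substitute s = j4:
Numerator: 100(j4)^2 + 2900(j4) + 10000 = 8400 + j11600
Denominator: (j4)^2 + 30(j4) + 200 = 184 + j120
|N| = √(8400² + 11600²) ≈ 14322, ∠N ≈ 54.09°
|D| = √(184² + 120²) ≈ 219.67, ∠D ≈ 33.11°
|H| = 14322 / 219.67 ≈ 65.198
Gain = 20 log₁₀(65.198) ≈ 36.28 dB
∠H = 54.09° − 33.11° = 20.98°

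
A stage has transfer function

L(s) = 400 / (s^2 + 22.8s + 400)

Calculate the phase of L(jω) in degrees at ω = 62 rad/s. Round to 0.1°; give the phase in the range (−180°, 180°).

At s = jω = j62:
quadratic: (j62)² + 22.8·j62 + 400 = -3444 + j1413.6 → |·| ≈ 3722.8, ∠ ≈ 157.68°
∠L = 0.00° − 157.68° = -157.68°

-157.7°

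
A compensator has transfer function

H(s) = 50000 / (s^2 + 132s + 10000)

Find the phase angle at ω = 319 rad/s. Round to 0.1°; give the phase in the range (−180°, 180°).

At s = jω = j319:
quadratic: (j319)² + 132·j319 + 10000 = -91761 + j42108 → |·| ≈ 1.0096e+05, ∠ ≈ 155.35°
∠H = 0.00° − 155.35° = -155.35°

-155.4°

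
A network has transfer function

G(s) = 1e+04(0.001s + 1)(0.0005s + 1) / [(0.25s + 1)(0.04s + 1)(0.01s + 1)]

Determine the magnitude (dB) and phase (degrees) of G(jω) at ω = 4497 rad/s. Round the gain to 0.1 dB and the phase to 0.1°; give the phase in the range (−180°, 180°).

At ω = 4497 rad/s:
zero (1 + j4497·0.001) = 1 + j4.497 → |·| ≈ 4.6068, ∠ ≈ 77.46°
zero (1 + j4497·0.0005) = 1 + j2.2485 → |·| ≈ 2.4608, ∠ ≈ 66.02°
pole (1 + j4497·0.25) = 1 + j1124.25 → |·| ≈ 1124.3, ∠ ≈ 89.95°
pole (1 + j4497·0.04) = 1 + j179.88 → |·| ≈ 179.88, ∠ ≈ 89.68°
pole (1 + j4497·0.01) = 1 + j44.97 → |·| ≈ 44.981, ∠ ≈ 88.73°
|G| = 1e+04 · 4.6068 · 2.4608 / (1124.3 · 179.88 · 44.981) ≈ 0.012462
Gain = 20 log₁₀(0.012462) ≈ -38.09 dB
∠G = (77.46° + 66.02°) − (89.95° + 89.68° + 88.73°) = -124.88°

-38.1 dB, -124.9°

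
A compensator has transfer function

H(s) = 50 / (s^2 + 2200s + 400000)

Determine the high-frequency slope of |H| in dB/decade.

Each pole contributes −20 dB/decade at high frequency; each zero contributes +20 dB/decade.
Net: 0 zero(s) − 2 pole(s) → -40 dB/decade.

-40 dB/decade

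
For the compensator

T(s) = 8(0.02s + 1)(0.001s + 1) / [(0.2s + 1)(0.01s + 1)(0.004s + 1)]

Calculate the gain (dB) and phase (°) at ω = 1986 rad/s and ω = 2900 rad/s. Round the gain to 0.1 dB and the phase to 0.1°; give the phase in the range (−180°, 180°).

ω = 1986: -39.0 dB, -108.0°; ω = 2900: -42.8 dB, -103.0°

At ω = 1986 rad/s:
zero (1 + j1986·0.02) = 1 + j39.72 → |·| ≈ 39.733, ∠ ≈ 88.56°
zero (1 + j1986·0.001) = 1 + j1.986 → |·| ≈ 2.2236, ∠ ≈ 63.27°
pole (1 + j1986·0.2) = 1 + j397.2 → |·| ≈ 397.2, ∠ ≈ 89.86°
pole (1 + j1986·0.01) = 1 + j19.86 → |·| ≈ 19.885, ∠ ≈ 87.12°
pole (1 + j1986·0.004) = 1 + j7.944 → |·| ≈ 8.0067, ∠ ≈ 82.83°
|T| = 8 · 39.733 · 2.2236 / (397.2 · 19.885 · 8.0067) ≈ 0.011177
Gain = 20 log₁₀(0.011177) ≈ -39.03 dB
∠T = (88.56° + 63.27°) − (89.86° + 87.12° + 82.83°) = -107.98°

At ω = 2900 rad/s:
zero (1 + j2900·0.02) = 1 + j58 → |·| ≈ 58.009, ∠ ≈ 89.01°
zero (1 + j2900·0.001) = 1 + j2.9 → |·| ≈ 3.0676, ∠ ≈ 70.97°
pole (1 + j2900·0.2) = 1 + j580 → |·| ≈ 580, ∠ ≈ 89.90°
pole (1 + j2900·0.01) = 1 + j29 → |·| ≈ 29.017, ∠ ≈ 88.03°
pole (1 + j2900·0.004) = 1 + j11.6 → |·| ≈ 11.643, ∠ ≈ 85.07°
|T| = 8 · 58.009 · 3.0676 / (580 · 29.017 · 11.643) ≈ 0.0072651
Gain = 20 log₁₀(0.0072651) ≈ -42.78 dB
∠T = (89.01° + 70.97°) − (89.90° + 88.03° + 85.07°) = -103.02°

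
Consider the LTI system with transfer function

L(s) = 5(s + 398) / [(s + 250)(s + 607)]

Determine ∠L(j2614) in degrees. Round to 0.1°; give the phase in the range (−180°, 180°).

At s = jω = j2614:
zero (s+398): 398 + j2614 → |·| = √(398²+2614²) = √6991400 ≈ 2644.1, ∠ = arctan(2614/398) ≈ 81.34°
pole (s+250): 250 + j2614 → |·| = √(250²+2614²) = √6895496 ≈ 2625.9, ∠ = arctan(2614/250) ≈ 84.54°
pole (s+607): 607 + j2614 → |·| = √(607²+2614²) = √7201445 ≈ 2683.6, ∠ = arctan(2614/607) ≈ 76.93°
∠L = 81.34° − 161.47° = -80.13°

-80.1°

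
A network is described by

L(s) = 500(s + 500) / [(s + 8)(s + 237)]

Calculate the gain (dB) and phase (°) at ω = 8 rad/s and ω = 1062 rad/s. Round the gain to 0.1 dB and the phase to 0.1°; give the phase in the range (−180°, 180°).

ω = 8: 39.4 dB, -46.0°; ω = 1062: -5.9 dB, -102.2°

At s = jω = j8:
zero (s+500): 500 + j8 → |·| = √(500²+8²) = √250064 ≈ 500.06, ∠ = arctan(8/500) ≈ 0.92°
pole (s+8): 8 + j8 → |·| = √(8²+8²) = √128 ≈ 11.314, ∠ = arctan(8/8) ≈ 45.00°
pole (s+237): 237 + j8 → |·| = √(237²+8²) = √56233 ≈ 237.13, ∠ = arctan(8/237) ≈ 1.93°
|L| = 500 · 500.06 / 2682.9 ≈ 93.194
Gain = 20 log₁₀(93.194) ≈ 39.39 dB
∠L = 0.92° − 46.93° = -46.01°

At s = jω = j1062:
zero (s+500): 500 + j1062 → |·| = √(500²+1062²) = √1377844 ≈ 1173.8, ∠ = arctan(1062/500) ≈ 64.79°
pole (s+8): 8 + j1062 → |·| = √(8²+1062²) = √1127908 ≈ 1062, ∠ = arctan(1062/8) ≈ 89.57°
pole (s+237): 237 + j1062 → |·| = √(237²+1062²) = √1184013 ≈ 1088.1, ∠ = arctan(1062/237) ≈ 77.42°
|L| = 500 · 1173.8 / 1.1556e+06 ≈ 0.50787
Gain = 20 log₁₀(0.50787) ≈ -5.88 dB
∠L = 64.79° − 166.99° = -102.20°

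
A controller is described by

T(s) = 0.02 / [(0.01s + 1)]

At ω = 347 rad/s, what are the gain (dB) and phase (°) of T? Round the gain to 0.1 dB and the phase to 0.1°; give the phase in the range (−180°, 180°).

-45.1 dB, -73.9°

At ω = 347 rad/s:
pole (1 + j347·0.01) = 1 + j3.47 → |·| ≈ 3.6112, ∠ ≈ 73.92°
|T| = 0.02 · 1 / (3.6112) ≈ 0.0055383
Gain = 20 log₁₀(0.0055383) ≈ -45.13 dB
∠T = (0°) − (73.92°) = -73.92°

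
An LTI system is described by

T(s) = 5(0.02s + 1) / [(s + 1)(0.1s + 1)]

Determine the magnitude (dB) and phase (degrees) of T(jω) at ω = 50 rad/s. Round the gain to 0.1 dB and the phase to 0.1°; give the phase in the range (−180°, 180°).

-31.1 dB, -122.5°

At ω = 50 rad/s:
zero (1 + j50·0.02) = 1 + j1 → |·| ≈ 1.4142, ∠ ≈ 45.00°
pole (1 + j50·1) = 1 + j50 → |·| ≈ 50.01, ∠ ≈ 88.85°
pole (1 + j50·0.1) = 1 + j5 → |·| ≈ 5.099, ∠ ≈ 78.69°
|T| = 5 · 1.4142 / (50.01 · 5.099) ≈ 0.027729
Gain = 20 log₁₀(0.027729) ≈ -31.14 dB
∠T = (45.00°) − (88.85° + 78.69°) = -122.54°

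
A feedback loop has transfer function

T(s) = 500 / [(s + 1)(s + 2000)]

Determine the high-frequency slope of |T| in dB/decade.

-40 dB/decade

Each pole contributes −20 dB/decade at high frequency; each zero contributes +20 dB/decade.
Net: 0 zero(s) − 2 pole(s) → -40 dB/decade.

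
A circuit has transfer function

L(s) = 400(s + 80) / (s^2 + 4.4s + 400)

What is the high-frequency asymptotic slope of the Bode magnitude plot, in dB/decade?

Each pole contributes −20 dB/decade at high frequency; each zero contributes +20 dB/decade.
Net: 1 zero(s) − 2 pole(s) → -20 dB/decade.

-20 dB/decade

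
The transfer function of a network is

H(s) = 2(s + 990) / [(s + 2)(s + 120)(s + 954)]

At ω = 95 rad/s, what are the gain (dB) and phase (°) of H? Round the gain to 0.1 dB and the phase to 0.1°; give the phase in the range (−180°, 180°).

At s = jω = j95:
zero (s+990): 990 + j95 → |·| = √(990²+95²) = √989125 ≈ 994.55, ∠ = arctan(95/990) ≈ 5.48°
pole (s+2): 2 + j95 → |·| = √(2²+95²) = √9029 ≈ 95.021, ∠ = arctan(95/2) ≈ 88.79°
pole (s+120): 120 + j95 → |·| = √(120²+95²) = √23425 ≈ 153.05, ∠ = arctan(95/120) ≈ 38.37°
pole (s+954): 954 + j95 → |·| = √(954²+95²) = √919141 ≈ 958.72, ∠ = arctan(95/954) ≈ 5.69°
|H| = 2 · 994.55 / 1.3943e+07 ≈ 0.00014266
Gain = 20 log₁₀(0.00014266) ≈ -76.91 dB
∠H = 5.48° − 132.85° = -127.37°

-76.9 dB, -127.4°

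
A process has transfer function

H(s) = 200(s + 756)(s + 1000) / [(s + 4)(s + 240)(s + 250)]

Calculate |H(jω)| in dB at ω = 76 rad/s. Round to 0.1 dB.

29.7 dB

At s = jω = j76:
zero (s+756): 756 + j76 → |·| = √(756²+76²) = √577312 ≈ 759.81, ∠ = arctan(76/756) ≈ 5.74°
zero (s+1000): 1000 + j76 → |·| = √(1000²+76²) = √1005776 ≈ 1002.9, ∠ = arctan(76/1000) ≈ 4.35°
pole (s+4): 4 + j76 → |·| = √(4²+76²) = √5792 ≈ 76.105, ∠ = arctan(76/4) ≈ 86.99°
pole (s+240): 240 + j76 → |·| = √(240²+76²) = √63376 ≈ 251.75, ∠ = arctan(76/240) ≈ 17.57°
pole (s+250): 250 + j76 → |·| = √(250²+76²) = √68276 ≈ 261.3, ∠ = arctan(76/250) ≈ 16.91°
|H| = 200 · 7.6201e+05 / 5.0064e+06 ≈ 30.441
Gain = 20 log₁₀(30.441) ≈ 29.67 dB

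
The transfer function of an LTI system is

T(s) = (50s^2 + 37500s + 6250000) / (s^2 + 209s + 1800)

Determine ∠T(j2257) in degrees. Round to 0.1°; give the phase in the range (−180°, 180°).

Substitute s = j2257:
Numerator: 50(j2257)^2 + 37500(j2257) + 6250000 = -248452450 + j84637500
Denominator: (j2257)^2 + 209(j2257) + 1800 = -5092249 + j471713
|N| = √(248452450² + 84637500²) ≈ 2.6247e+08, ∠N ≈ 161.19°
|D| = √(5092249² + 471713²) ≈ 5.1141e+06, ∠D ≈ 174.71°
∠T = 161.19° − 174.71° = -13.52°

-13.5°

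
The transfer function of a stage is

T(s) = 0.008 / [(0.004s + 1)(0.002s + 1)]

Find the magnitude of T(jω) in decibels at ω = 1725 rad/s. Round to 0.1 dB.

At ω = 1725 rad/s:
pole (1 + j1725·0.004) = 1 + j6.9 → |·| ≈ 6.9721, ∠ ≈ 81.75°
pole (1 + j1725·0.002) = 1 + j3.45 → |·| ≈ 3.592, ∠ ≈ 73.84°
|T| = 0.008 · 1 / (6.9721 · 3.592) ≈ 0.00031944
Gain = 20 log₁₀(0.00031944) ≈ -69.91 dB

-69.9 dB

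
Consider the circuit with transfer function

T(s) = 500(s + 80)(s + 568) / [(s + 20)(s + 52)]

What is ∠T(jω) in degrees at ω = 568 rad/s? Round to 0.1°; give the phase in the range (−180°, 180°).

At s = jω = j568:
zero (s+80): 80 + j568 → |·| = √(80²+568²) = √329024 ≈ 573.61, ∠ = arctan(568/80) ≈ 81.98°
zero (s+568): 568 + j568 → |·| = √(568²+568²) = √645248 ≈ 803.27, ∠ = arctan(568/568) ≈ 45.00°
pole (s+20): 20 + j568 → |·| = √(20²+568²) = √323024 ≈ 568.35, ∠ = arctan(568/20) ≈ 87.98°
pole (s+52): 52 + j568 → |·| = √(52²+568²) = √325328 ≈ 570.38, ∠ = arctan(568/52) ≈ 84.77°
∠T = 126.98° − 172.75° = -45.77°

-45.8°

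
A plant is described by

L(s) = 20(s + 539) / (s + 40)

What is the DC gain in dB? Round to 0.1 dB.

48.6 dB

L(0) = 20·539 / (40) = 269.5
20 log₁₀(269.5) ≈ 48.61 dB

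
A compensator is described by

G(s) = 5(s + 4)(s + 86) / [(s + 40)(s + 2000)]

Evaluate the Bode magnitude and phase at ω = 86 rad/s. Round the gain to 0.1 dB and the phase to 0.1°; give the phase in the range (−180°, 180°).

-11.2 dB, 64.8°

At s = jω = j86:
zero (s+4): 4 + j86 → |·| = √(4²+86²) = √7412 ≈ 86.093, ∠ = arctan(86/4) ≈ 87.34°
zero (s+86): 86 + j86 → |·| = √(86²+86²) = √14792 ≈ 121.62, ∠ = arctan(86/86) ≈ 45.00°
pole (s+40): 40 + j86 → |·| = √(40²+86²) = √8996 ≈ 94.847, ∠ = arctan(86/40) ≈ 65.06°
pole (s+2000): 2000 + j86 → |·| = √(2000²+86²) = √4007396 ≈ 2001.8, ∠ = arctan(86/2000) ≈ 2.46°
|G| = 5 · 10471 / 1.8986e+05 ≈ 0.27576
Gain = 20 log₁₀(0.27576) ≈ -11.19 dB
∠G = 132.34° − 67.52° = 64.82°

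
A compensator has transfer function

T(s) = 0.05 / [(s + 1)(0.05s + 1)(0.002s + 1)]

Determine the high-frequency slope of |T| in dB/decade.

-60 dB/decade

Each pole contributes −20 dB/decade at high frequency; each zero contributes +20 dB/decade.
Net: 0 zero(s) − 3 pole(s) → -60 dB/decade.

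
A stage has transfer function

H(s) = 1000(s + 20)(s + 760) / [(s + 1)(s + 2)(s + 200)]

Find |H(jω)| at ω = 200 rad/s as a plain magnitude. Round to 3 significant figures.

At s = jω = j200:
zero (s+20): 20 + j200 → |·| = √(20²+200²) = √40400 ≈ 201, ∠ = arctan(200/20) ≈ 84.29°
zero (s+760): 760 + j200 → |·| = √(760²+200²) = √617600 ≈ 785.88, ∠ = arctan(200/760) ≈ 14.74°
pole (s+1): 1 + j200 → |·| = √(1²+200²) = √40001 ≈ 200, ∠ = arctan(200/1) ≈ 89.71°
pole (s+2): 2 + j200 → |·| = √(2²+200²) = √40004 ≈ 200.01, ∠ = arctan(200/2) ≈ 89.43°
pole (s+200): 200 + j200 → |·| = √(200²+200²) = √80000 ≈ 282.84, ∠ = arctan(200/200) ≈ 45.00°
|H| = 1000 · 1.5796e+05 / 1.1314e+07 ≈ 13.961

14.0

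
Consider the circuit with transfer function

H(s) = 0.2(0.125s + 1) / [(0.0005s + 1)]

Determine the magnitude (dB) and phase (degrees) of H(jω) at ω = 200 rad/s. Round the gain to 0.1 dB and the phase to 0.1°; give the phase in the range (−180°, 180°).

At ω = 200 rad/s:
zero (1 + j200·0.125) = 1 + j25 → |·| ≈ 25.02, ∠ ≈ 87.71°
pole (1 + j200·0.0005) = 1 + j0.1 → |·| ≈ 1.005, ∠ ≈ 5.71°
|H| = 0.2 · 25.02 / (1.005) ≈ 4.9791
Gain = 20 log₁₀(4.9791) ≈ 13.94 dB
∠H = (87.71°) − (5.71°) = 82.00°

13.9 dB, 82.0°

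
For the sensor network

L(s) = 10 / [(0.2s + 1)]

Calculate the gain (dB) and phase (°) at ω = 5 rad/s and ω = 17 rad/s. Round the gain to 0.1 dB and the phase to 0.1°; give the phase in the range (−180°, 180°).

At ω = 5 rad/s:
pole (1 + j5·0.2) = 1 + j1 → |·| ≈ 1.4142, ∠ ≈ 45.00°
|L| = 10 · 1 / (1.4142) ≈ 7.0711
Gain = 20 log₁₀(7.0711) ≈ 16.99 dB
∠L = (0°) − (45.00°) = -45.00°

At ω = 17 rad/s:
pole (1 + j17·0.2) = 1 + j3.4 → |·| ≈ 3.544, ∠ ≈ 73.61°
|L| = 10 · 1 / (3.544) ≈ 2.8217
Gain = 20 log₁₀(2.8217) ≈ 9.01 dB
∠L = (0°) − (73.61°) = -73.61°

ω = 5: 17.0 dB, -45.0°; ω = 17: 9.0 dB, -73.6°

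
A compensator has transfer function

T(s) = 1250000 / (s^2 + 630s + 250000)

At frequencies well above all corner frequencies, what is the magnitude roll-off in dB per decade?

Each pole contributes −20 dB/decade at high frequency; each zero contributes +20 dB/decade.
Net: 0 zero(s) − 2 pole(s) → -40 dB/decade.

-40 dB/decade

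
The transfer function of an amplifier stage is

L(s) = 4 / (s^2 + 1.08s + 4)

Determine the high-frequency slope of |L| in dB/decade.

Each pole contributes −20 dB/decade at high frequency; each zero contributes +20 dB/decade.
Net: 0 zero(s) − 2 pole(s) → -40 dB/decade.

-40 dB/decade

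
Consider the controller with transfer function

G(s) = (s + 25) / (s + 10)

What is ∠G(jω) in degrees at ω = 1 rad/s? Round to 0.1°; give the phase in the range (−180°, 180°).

Substitute s = j1:
Numerator: (j1) + 25 = 25 + j1
Denominator: (j1) + 10 = 10 + j1
|N| = √(25² + 1²) ≈ 25.02, ∠N ≈ 2.29°
|D| = √(10² + 1²) ≈ 10.05, ∠D ≈ 5.71°
∠G = 2.29° − 5.71° = -3.42°

-3.4°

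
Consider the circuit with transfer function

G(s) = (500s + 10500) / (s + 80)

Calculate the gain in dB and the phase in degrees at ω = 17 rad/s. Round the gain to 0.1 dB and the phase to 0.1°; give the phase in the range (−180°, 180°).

Substitute s = j17:
Numerator: 500(j17) + 10500 = 10500 + j8500
Denominator: (j17) + 80 = 80 + j17
|N| = √(10500² + 8500²) ≈ 13509, ∠N ≈ 38.99°
|D| = √(80² + 17²) ≈ 81.786, ∠D ≈ 12.00°
|G| = 13509 / 81.786 ≈ 165.17
Gain = 20 log₁₀(165.17) ≈ 44.36 dB
∠G = 38.99° − 12.00° = 26.99°

44.4 dB, 27.0°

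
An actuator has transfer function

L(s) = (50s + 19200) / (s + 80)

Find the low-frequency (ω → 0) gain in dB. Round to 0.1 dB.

47.6 dB

L(0) = 19200 / 80 = 240
20 log₁₀(240) ≈ 47.60 dB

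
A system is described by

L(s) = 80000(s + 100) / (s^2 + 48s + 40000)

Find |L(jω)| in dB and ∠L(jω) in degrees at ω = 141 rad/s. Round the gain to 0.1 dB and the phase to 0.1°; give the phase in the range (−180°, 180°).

56.3 dB, 36.1°

At s = jω = j141:
zero (s+100): 100 + j141 → |·| = √(100²+141²) = √29881 ≈ 172.86, ∠ = arctan(141/100) ≈ 54.65°
quadratic: (j141)² + 48·j141 + 40000 = 20119 + j6768 → |·| ≈ 21227, ∠ ≈ 18.59°
|L| = 80000 · 172.86 / 21227 ≈ 651.47
Gain = 20 log₁₀(651.47) ≈ 56.28 dB
∠L = 54.65° − 18.59° = 36.06°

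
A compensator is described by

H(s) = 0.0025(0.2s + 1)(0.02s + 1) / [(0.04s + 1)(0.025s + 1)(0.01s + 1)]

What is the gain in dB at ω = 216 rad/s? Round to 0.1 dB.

-47.5 dB

At ω = 216 rad/s:
zero (1 + j216·0.2) = 1 + j43.2 → |·| ≈ 43.212, ∠ ≈ 88.67°
zero (1 + j216·0.02) = 1 + j4.32 → |·| ≈ 4.4342, ∠ ≈ 76.97°
pole (1 + j216·0.04) = 1 + j8.64 → |·| ≈ 8.6977, ∠ ≈ 83.40°
pole (1 + j216·0.025) = 1 + j5.4 → |·| ≈ 5.4918, ∠ ≈ 79.51°
pole (1 + j216·0.01) = 1 + j2.16 → |·| ≈ 2.3803, ∠ ≈ 65.16°
|H| = 0.0025 · 43.212 · 4.4342 / (8.6977 · 5.4918 · 2.3803) ≈ 0.0042132
Gain = 20 log₁₀(0.0042132) ≈ -47.51 dB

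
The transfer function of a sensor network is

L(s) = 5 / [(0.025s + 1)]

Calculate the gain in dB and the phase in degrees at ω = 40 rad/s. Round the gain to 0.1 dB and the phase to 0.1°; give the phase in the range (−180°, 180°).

At ω = 40 rad/s:
pole (1 + j40·0.025) = 1 + j1 → |·| ≈ 1.4142, ∠ ≈ 45.00°
|L| = 5 · 1 / (1.4142) ≈ 3.5356
Gain = 20 log₁₀(3.5356) ≈ 10.97 dB
∠L = (0°) − (45.00°) = -45.00°

11.0 dB, -45.0°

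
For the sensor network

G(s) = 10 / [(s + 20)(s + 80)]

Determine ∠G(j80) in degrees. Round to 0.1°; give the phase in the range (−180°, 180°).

-121.0°

At s = jω = j80:
pole (s+20): 20 + j80 → |·| = √(20²+80²) = √6800 ≈ 82.462, ∠ = arctan(80/20) ≈ 75.96°
pole (s+80): 80 + j80 → |·| = √(80²+80²) = √12800 ≈ 113.14, ∠ = arctan(80/80) ≈ 45.00°
∠G = 0.00° − 120.96° = -120.96°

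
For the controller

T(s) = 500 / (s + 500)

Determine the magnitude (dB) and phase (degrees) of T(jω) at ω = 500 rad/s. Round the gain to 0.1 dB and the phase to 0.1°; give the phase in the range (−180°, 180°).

-3.0 dB, -45.0°

Substitute s = j500:
Numerator: 500 = 500 + j0
Denominator: (j500) + 500 = 500 + j500
|N| = √(500² + 0²) ≈ 500, ∠N ≈ 0.00°
|D| = √(500² + 500²) ≈ 707.11, ∠D ≈ 45.00°
|T| = 500 / 707.11 ≈ 0.7071
Gain = 20 log₁₀(0.7071) ≈ -3.01 dB
∠T = 0.00° − 45.00° = -45.00°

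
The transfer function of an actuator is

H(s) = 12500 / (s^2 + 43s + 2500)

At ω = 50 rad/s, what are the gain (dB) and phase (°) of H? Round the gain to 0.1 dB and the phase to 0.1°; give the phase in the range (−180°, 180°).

15.3 dB, -90.0°

At s = jω = j50:
quadratic: (j50)² + 43·j50 + 2500 = 0 + j2150 → |·| ≈ 2150, ∠ ≈ 90.00°
|H| = 12500 / 2150 ≈ 5.814
Gain = 20 log₁₀(5.814) ≈ 15.29 dB
∠H = 0.00° − 90.00° = -90.00°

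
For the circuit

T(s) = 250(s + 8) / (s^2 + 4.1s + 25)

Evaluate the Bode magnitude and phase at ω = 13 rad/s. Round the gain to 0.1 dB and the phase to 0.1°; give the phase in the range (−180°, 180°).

27.9 dB, -101.3°

At s = jω = j13:
zero (s+8): 8 + j13 → |·| = √(8²+13²) = √233 ≈ 15.264, ∠ = arctan(13/8) ≈ 58.39°
quadratic: (j13)² + 4.1·j13 + 25 = -144 + j53.3 → |·| ≈ 153.55, ∠ ≈ 159.69°
|T| = 250 · 15.264 / 153.55 ≈ 24.852
Gain = 20 log₁₀(24.852) ≈ 27.91 dB
∠T = 58.39° − 159.69° = -101.30°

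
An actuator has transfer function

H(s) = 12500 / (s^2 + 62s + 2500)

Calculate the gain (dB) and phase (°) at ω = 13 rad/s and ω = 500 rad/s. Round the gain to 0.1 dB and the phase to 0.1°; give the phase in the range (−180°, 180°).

At s = jω = j13:
quadratic: (j13)² + 62·j13 + 2500 = 2331 + j806 → |·| ≈ 2466.4, ∠ ≈ 19.07°
|H| = 12500 / 2466.4 ≈ 5.0681
Gain = 20 log₁₀(5.0681) ≈ 14.10 dB
∠H = 0.00° − 19.07° = -19.07°

At s = jω = j500:
quadratic: (j500)² + 62·j500 + 2500 = -247500 + j31000 → |·| ≈ 2.4943e+05, ∠ ≈ 172.86°
|H| = 12500 / 2.4943e+05 ≈ 0.050114
Gain = 20 log₁₀(0.050114) ≈ -26.00 dB
∠H = 0.00° − 172.86° = -172.86°

ω = 13: 14.1 dB, -19.1°; ω = 500: -26.0 dB, -172.9°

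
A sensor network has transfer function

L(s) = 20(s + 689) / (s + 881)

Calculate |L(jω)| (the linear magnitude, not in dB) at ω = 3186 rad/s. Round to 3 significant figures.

19.7

At s = jω = j3186:
zero (s+689): 689 + j3186 → |·| = √(689²+3186²) = √10625317 ≈ 3259.6, ∠ = arctan(3186/689) ≈ 77.80°
pole (s+881): 881 + j3186 → |·| = √(881²+3186²) = √10926757 ≈ 3305.6, ∠ = arctan(3186/881) ≈ 74.54°
|L| = 20 · 3259.6 / 3305.6 ≈ 19.722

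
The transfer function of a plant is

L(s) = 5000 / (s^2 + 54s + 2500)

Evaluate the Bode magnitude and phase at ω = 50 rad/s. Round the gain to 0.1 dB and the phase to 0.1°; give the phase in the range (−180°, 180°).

5.4 dB, -90.0°

At s = jω = j50:
quadratic: (j50)² + 54·j50 + 2500 = 0 + j2700 → |·| ≈ 2700, ∠ ≈ 90.00°
|L| = 5000 / 2700 ≈ 1.8519
Gain = 20 log₁₀(1.8519) ≈ 5.35 dB
∠L = 0.00° − 90.00° = -90.00°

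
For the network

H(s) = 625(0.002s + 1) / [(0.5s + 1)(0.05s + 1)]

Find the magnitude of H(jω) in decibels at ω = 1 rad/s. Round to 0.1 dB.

At ω = 1 rad/s:
zero (1 + j1·0.002) = 1 + j0.002 → |·| ≈ 1, ∠ ≈ 0.11°
pole (1 + j1·0.5) = 1 + j0.5 → |·| ≈ 1.118, ∠ ≈ 26.57°
pole (1 + j1·0.05) = 1 + j0.05 → |·| ≈ 1.0012, ∠ ≈ 2.86°
|H| = 625 · 1 / (1.118 · 1.0012) ≈ 558.36
Gain = 20 log₁₀(558.36) ≈ 54.94 dB

54.9 dB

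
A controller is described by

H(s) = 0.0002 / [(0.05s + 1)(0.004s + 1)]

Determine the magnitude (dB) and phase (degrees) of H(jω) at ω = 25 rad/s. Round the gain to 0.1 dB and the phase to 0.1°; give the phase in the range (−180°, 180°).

At ω = 25 rad/s:
pole (1 + j25·0.05) = 1 + j1.25 → |·| ≈ 1.6008, ∠ ≈ 51.34°
pole (1 + j25·0.004) = 1 + j0.1 → |·| ≈ 1.005, ∠ ≈ 5.71°
|H| = 0.0002 · 1 / (1.6008 · 1.005) ≈ 0.00012432
Gain = 20 log₁₀(0.00012432) ≈ -78.11 dB
∠H = (0°) − (51.34° + 5.71°) = -57.05°

-78.1 dB, -57.1°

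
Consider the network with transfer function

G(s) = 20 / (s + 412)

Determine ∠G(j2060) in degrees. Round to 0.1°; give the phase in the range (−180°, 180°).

Substitute s = j2060:
Numerator: 20 = 20 + j0
Denominator: (j2060) + 412 = 412 + j2060
|N| = √(20² + 0²) ≈ 20, ∠N ≈ 0.00°
|D| = √(412² + 2060²) ≈ 2100.8, ∠D ≈ 78.69°
∠G = 0.00° − 78.69° = -78.69°

-78.7°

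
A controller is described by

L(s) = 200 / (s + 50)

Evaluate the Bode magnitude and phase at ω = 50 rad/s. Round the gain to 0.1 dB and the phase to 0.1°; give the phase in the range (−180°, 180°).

9.0 dB, -45.0°

At s = jω = j50:
pole (s+50): 50 + j50 → |·| = √(50²+50²) = √5000 ≈ 70.711, ∠ = arctan(50/50) ≈ 45.00°
|L| = 200 / 70.711 ≈ 2.8284
Gain = 20 log₁₀(2.8284) ≈ 9.03 dB
∠L = 0.00° − 45.00° = -45.00°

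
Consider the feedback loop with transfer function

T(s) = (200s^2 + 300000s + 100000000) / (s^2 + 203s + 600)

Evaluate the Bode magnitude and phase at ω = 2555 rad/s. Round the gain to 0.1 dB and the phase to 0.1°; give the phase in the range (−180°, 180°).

Substitute s = j2555:
Numerator: 200(j2555)^2 + 300000(j2555) + 100000000 = -1205605000 + j766500000
Denominator: (j2555)^2 + 203(j2555) + 600 = -6527425 + j518665
|N| = √(1205605000² + 766500000²) ≈ 1.4286e+09, ∠N ≈ 147.55°
|D| = √(6527425² + 518665²) ≈ 6.548e+06, ∠D ≈ 175.46°
|T| = 1.4286e+09 / 6.548e+06 ≈ 218.17
Gain = 20 log₁₀(218.17) ≈ 46.78 dB
∠T = 147.55° − 175.46° = -27.91°

46.8 dB, -27.9°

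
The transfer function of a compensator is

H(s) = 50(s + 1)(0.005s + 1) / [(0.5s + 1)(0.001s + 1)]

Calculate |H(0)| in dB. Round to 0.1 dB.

H(0) = 50 · 1 / 1 = 50
20 log₁₀(50) ≈ 33.98 dB

34.0 dB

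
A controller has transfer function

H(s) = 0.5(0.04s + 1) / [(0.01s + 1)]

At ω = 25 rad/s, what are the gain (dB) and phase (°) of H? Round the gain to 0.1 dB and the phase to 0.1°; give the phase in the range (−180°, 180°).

-3.3 dB, 31.0°

At ω = 25 rad/s:
zero (1 + j25·0.04) = 1 + j1 → |·| ≈ 1.4142, ∠ ≈ 45.00°
pole (1 + j25·0.01) = 1 + j0.25 → |·| ≈ 1.0308, ∠ ≈ 14.04°
|H| = 0.5 · 1.4142 / (1.0308) ≈ 0.68597
Gain = 20 log₁₀(0.68597) ≈ -3.27 dB
∠H = (45.00°) − (14.04°) = 30.96°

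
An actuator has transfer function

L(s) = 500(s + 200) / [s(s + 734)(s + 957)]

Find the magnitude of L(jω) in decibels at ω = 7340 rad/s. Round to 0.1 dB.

-100.8 dB

At s = jω = j7340:
zero (s+200): 200 + j7340 → |·| = √(200²+7340²) = √53915600 ≈ 7342.7, ∠ = arctan(7340/200) ≈ 88.44°
pole (s+734): 734 + j7340 → |·| = √(734²+7340²) = √54414356 ≈ 7376.6, ∠ = arctan(7340/734) ≈ 84.29°
pole (s+957): 957 + j7340 → |·| = √(957²+7340²) = √54791449 ≈ 7402.1, ∠ = arctan(7340/957) ≈ 82.57°
pole at origin: |s| = 7340, ∠ = 90.00° (in denominator)
|L| = 500 · 7342.7 / 4.0078e+11 ≈ 9.1605e-06
Gain = 20 log₁₀(9.1605e-06) ≈ -100.76 dB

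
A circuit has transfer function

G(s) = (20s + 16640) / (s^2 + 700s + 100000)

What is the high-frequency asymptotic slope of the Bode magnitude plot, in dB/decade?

-20 dB/decade

Each pole contributes −20 dB/decade at high frequency; each zero contributes +20 dB/decade.
Net: 1 zero(s) − 2 pole(s) → -20 dB/decade.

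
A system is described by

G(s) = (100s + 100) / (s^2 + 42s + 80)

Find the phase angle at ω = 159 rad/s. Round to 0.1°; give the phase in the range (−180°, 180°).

Substitute s = j159:
Numerator: 100(j159) + 100 = 100 + j15900
Denominator: (j159)^2 + 42(j159) + 80 = -25201 + j6678
|N| = √(100² + 15900²) ≈ 15900, ∠N ≈ 89.64°
|D| = √(25201² + 6678²) ≈ 26071, ∠D ≈ 165.16°
∠G = 89.64° − 165.16° = -75.52°

-75.5°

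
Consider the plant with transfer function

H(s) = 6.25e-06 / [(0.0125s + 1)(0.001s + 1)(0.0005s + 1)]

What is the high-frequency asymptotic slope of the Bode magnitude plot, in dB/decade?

-60 dB/decade

Each pole contributes −20 dB/decade at high frequency; each zero contributes +20 dB/decade.
Net: 0 zero(s) − 3 pole(s) → -60 dB/decade.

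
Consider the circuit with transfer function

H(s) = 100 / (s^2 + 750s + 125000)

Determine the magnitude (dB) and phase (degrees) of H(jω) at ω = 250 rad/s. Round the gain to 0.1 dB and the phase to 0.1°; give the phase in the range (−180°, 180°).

Substitute s = j250:
Numerator: 100 = 100 + j0
Denominator: (j250)^2 + 750(j250) + 125000 = 62500 + j187500
|N| = √(100² + 0²) ≈ 100, ∠N ≈ 0.00°
|D| = √(62500² + 187500²) ≈ 1.9764e+05, ∠D ≈ 71.57°
|H| = 100 / 1.9764e+05 ≈ 0.00050597
Gain = 20 log₁₀(0.00050597) ≈ -65.92 dB
∠H = 0.00° − 71.57° = -71.57°

-65.9 dB, -71.6°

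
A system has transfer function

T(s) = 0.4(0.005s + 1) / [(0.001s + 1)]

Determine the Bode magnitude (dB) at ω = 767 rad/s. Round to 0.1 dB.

2.0 dB

At ω = 767 rad/s:
zero (1 + j767·0.005) = 1 + j3.835 → |·| ≈ 3.9632, ∠ ≈ 75.39°
pole (1 + j767·0.001) = 1 + j0.767 → |·| ≈ 1.2603, ∠ ≈ 37.49°
|T| = 0.4 · 3.9632 / (1.2603) ≈ 1.2579
Gain = 20 log₁₀(1.2579) ≈ 1.99 dB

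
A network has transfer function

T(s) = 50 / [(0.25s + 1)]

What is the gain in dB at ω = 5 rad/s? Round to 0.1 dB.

At ω = 5 rad/s:
pole (1 + j5·0.25) = 1 + j1.25 → |·| ≈ 1.6008, ∠ ≈ 51.34°
|T| = 50 · 1 / (1.6008) ≈ 31.234
Gain = 20 log₁₀(31.234) ≈ 29.89 dB

29.9 dB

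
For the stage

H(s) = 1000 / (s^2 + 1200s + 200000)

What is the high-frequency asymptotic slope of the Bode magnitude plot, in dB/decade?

-40 dB/decade

Each pole contributes −20 dB/decade at high frequency; each zero contributes +20 dB/decade.
Net: 0 zero(s) − 2 pole(s) → -40 dB/decade.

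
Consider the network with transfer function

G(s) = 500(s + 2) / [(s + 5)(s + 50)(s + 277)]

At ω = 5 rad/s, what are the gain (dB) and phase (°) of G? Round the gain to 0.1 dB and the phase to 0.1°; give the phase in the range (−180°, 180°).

At s = jω = j5:
zero (s+2): 2 + j5 → |·| = √(2²+5²) = √29 ≈ 5.3852, ∠ = arctan(5/2) ≈ 68.20°
pole (s+5): 5 + j5 → |·| = √(5²+5²) = √50 ≈ 7.0711, ∠ = arctan(5/5) ≈ 45.00°
pole (s+50): 50 + j5 → |·| = √(50²+5²) = √2525 ≈ 50.249, ∠ = arctan(5/50) ≈ 5.71°
pole (s+277): 277 + j5 → |·| = √(277²+5²) = √76754 ≈ 277.05, ∠ = arctan(5/277) ≈ 1.03°
|G| = 500 · 5.3852 / 98440 ≈ 0.027353
Gain = 20 log₁₀(0.027353) ≈ -31.26 dB
∠G = 68.20° − 51.74° = 16.46°

-31.3 dB, 16.5°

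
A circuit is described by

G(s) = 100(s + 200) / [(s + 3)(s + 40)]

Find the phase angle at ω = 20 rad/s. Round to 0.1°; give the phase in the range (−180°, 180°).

-102.3°

At s = jω = j20:
zero (s+200): 200 + j20 → |·| = √(200²+20²) = √40400 ≈ 201, ∠ = arctan(20/200) ≈ 5.71°
pole (s+3): 3 + j20 → |·| = √(3²+20²) = √409 ≈ 20.224, ∠ = arctan(20/3) ≈ 81.47°
pole (s+40): 40 + j20 → |·| = √(40²+20²) = √2000 ≈ 44.721, ∠ = arctan(20/40) ≈ 26.57°
∠G = 5.71° − 108.04° = -102.33°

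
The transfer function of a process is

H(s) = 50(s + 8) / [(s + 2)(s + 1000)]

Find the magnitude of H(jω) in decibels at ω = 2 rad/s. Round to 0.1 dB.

At s = jω = j2:
zero (s+8): 8 + j2 → |·| = √(8²+2²) = √68 ≈ 8.2462, ∠ = arctan(2/8) ≈ 14.04°
pole (s+2): 2 + j2 → |·| = √(2²+2²) = √8 ≈ 2.8284, ∠ = arctan(2/2) ≈ 45.00°
pole (s+1000): 1000 + j2 → |·| = √(1000²+2²) = √1000004 ≈ 1000, ∠ = arctan(2/1000) ≈ 0.11°
|H| = 50 · 8.2462 / 2828.4 ≈ 0.14577
Gain = 20 log₁₀(0.14577) ≈ -16.73 dB

-16.7 dB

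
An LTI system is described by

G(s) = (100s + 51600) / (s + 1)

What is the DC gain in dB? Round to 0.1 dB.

G(0) = 51600 / 1 = 51600
20 log₁₀(51600) ≈ 94.25 dB

94.3 dB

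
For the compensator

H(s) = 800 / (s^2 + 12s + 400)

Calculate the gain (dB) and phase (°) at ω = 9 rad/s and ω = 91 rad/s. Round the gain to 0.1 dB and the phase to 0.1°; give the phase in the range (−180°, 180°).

At s = jω = j9:
quadratic: (j9)² + 12·j9 + 400 = 319 + j108 → |·| ≈ 336.79, ∠ ≈ 18.70°
|H| = 800 / 336.79 ≈ 2.3754
Gain = 20 log₁₀(2.3754) ≈ 7.51 dB
∠H = 0.00° − 18.70° = -18.70°

At s = jω = j91:
quadratic: (j91)² + 12·j91 + 400 = -7881 + j1092 → |·| ≈ 7956.3, ∠ ≈ 172.11°
|H| = 800 / 7956.3 ≈ 0.10055
Gain = 20 log₁₀(0.10055) ≈ -19.95 dB
∠H = 0.00° − 172.11° = -172.11°

ω = 9: 7.5 dB, -18.7°; ω = 91: -20.0 dB, -172.1°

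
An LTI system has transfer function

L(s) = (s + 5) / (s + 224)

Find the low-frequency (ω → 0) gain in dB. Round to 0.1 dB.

L(0) = 1·5 / (224) ≈ 0.022321
20 log₁₀(0.022321) ≈ -33.03 dB

-33.0 dB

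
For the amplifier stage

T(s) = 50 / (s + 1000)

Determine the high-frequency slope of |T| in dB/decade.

-20 dB/decade

Each pole contributes −20 dB/decade at high frequency; each zero contributes +20 dB/decade.
Net: 0 zero(s) − 1 pole(s) → -20 dB/decade.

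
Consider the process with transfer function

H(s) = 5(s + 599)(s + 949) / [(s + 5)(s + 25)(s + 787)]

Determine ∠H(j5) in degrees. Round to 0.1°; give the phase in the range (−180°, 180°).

-55.9°

At s = jω = j5:
zero (s+599): 599 + j5 → |·| = √(599²+5²) = √358826 ≈ 599.02, ∠ = arctan(5/599) ≈ 0.48°
zero (s+949): 949 + j5 → |·| = √(949²+5²) = √900626 ≈ 949.01, ∠ = arctan(5/949) ≈ 0.30°
pole (s+5): 5 + j5 → |·| = √(5²+5²) = √50 ≈ 7.0711, ∠ = arctan(5/5) ≈ 45.00°
pole (s+25): 25 + j5 → |·| = √(25²+5²) = √650 ≈ 25.495, ∠ = arctan(5/25) ≈ 11.31°
pole (s+787): 787 + j5 → |·| = √(787²+5²) = √619394 ≈ 787.02, ∠ = arctan(5/787) ≈ 0.36°
∠H = 0.78° − 56.67° = -55.89°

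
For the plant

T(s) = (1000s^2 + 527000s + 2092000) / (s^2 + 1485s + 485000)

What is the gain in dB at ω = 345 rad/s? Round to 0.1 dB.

50.7 dB

Substitute s = j345:
Numerator: 1000(j345)^2 + 527000(j345) + 2092000 = -116933000 + j181815000
Denominator: (j345)^2 + 1485(j345) + 485000 = 365975 + j512325
|N| = √(116933000² + 181815000²) ≈ 2.1617e+08, ∠N ≈ 122.75°
|D| = √(365975² + 512325²) ≈ 6.2961e+05, ∠D ≈ 54.46°
|T| = 2.1617e+08 / 6.2961e+05 ≈ 343.34
Gain = 20 log₁₀(343.34) ≈ 50.71 dB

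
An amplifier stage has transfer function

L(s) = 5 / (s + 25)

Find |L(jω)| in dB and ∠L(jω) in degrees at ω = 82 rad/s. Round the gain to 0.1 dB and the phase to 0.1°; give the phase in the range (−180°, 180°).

At s = jω = j82:
pole (s+25): 25 + j82 → |·| = √(25²+82²) = √7349 ≈ 85.726, ∠ = arctan(82/25) ≈ 73.04°
|L| = 5 / 85.726 ≈ 0.058325
Gain = 20 log₁₀(0.058325) ≈ -24.68 dB
∠L = 0.00° − 73.04° = -73.04°

-24.7 dB, -73.0°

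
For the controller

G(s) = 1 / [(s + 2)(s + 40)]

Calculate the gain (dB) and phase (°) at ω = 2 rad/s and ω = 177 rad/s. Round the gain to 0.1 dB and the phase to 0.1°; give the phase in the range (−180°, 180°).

At s = jω = j2:
pole (s+2): 2 + j2 → |·| = √(2²+2²) = √8 ≈ 2.8284, ∠ = arctan(2/2) ≈ 45.00°
pole (s+40): 40 + j2 → |·| = √(40²+2²) = √1604 ≈ 40.05, ∠ = arctan(2/40) ≈ 2.86°
|G| = 1 / 113.28 ≈ 0.0088277
Gain = 20 log₁₀(0.0088277) ≈ -41.08 dB
∠G = 0.00° − 47.86° = -47.86°

At s = jω = j177:
pole (s+2): 2 + j177 → |·| = √(2²+177²) = √31333 ≈ 177.01, ∠ = arctan(177/2) ≈ 89.35°
pole (s+40): 40 + j177 → |·| = √(40²+177²) = √32929 ≈ 181.46, ∠ = arctan(177/40) ≈ 77.27°
|G| = 1 / 32120 ≈ 3.1133e-05
Gain = 20 log₁₀(3.1133e-05) ≈ -90.14 dB
∠G = 0.00° − 166.62° = -166.62°

ω = 2: -41.1 dB, -47.9°; ω = 177: -90.1 dB, -166.6°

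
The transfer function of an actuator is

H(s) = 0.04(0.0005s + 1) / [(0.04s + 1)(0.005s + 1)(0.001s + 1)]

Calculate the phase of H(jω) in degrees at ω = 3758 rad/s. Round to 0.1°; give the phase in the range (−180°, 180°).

At ω = 3758 rad/s:
zero (1 + j3758·0.0005) = 1 + j1.879 → |·| ≈ 2.1285, ∠ ≈ 61.98°
pole (1 + j3758·0.04) = 1 + j150.32 → |·| ≈ 150.32, ∠ ≈ 89.62°
pole (1 + j3758·0.005) = 1 + j18.79 → |·| ≈ 18.817, ∠ ≈ 86.95°
pole (1 + j3758·0.001) = 1 + j3.758 → |·| ≈ 3.8888, ∠ ≈ 75.10°
∠H = (61.98°) − (89.62° + 86.95° + 75.10°) = -189.69° ≡ 170.31° (principal value)

170.3°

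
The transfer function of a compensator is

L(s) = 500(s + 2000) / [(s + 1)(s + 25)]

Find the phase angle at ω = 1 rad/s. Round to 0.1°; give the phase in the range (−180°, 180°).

-47.3°

At s = jω = j1:
zero (s+2000): 2000 + j1 → |·| = √(2000²+1²) = √4000001 ≈ 2000, ∠ = arctan(1/2000) ≈ 0.03°
pole (s+1): 1 + j1 → |·| = √(1²+1²) = √2 ≈ 1.4142, ∠ = arctan(1/1) ≈ 45.00°
pole (s+25): 25 + j1 → |·| = √(25²+1²) = √626 ≈ 25.02, ∠ = arctan(1/25) ≈ 2.29°
∠L = 0.03° − 47.29° = -47.26°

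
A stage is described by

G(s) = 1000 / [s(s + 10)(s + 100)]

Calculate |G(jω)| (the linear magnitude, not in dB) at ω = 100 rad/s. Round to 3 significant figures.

0.000704

At s = jω = j100:
pole (s+10): 10 + j100 → |·| = √(10²+100²) = √10100 ≈ 100.5, ∠ = arctan(100/10) ≈ 84.29°
pole (s+100): 100 + j100 → |·| = √(100²+100²) = √20000 ≈ 141.42, ∠ = arctan(100/100) ≈ 45.00°
pole at origin: |s| = 100, ∠ = 90.00° (in denominator)
|G| = 1000 / 1.4213e+06 ≈ 0.00070358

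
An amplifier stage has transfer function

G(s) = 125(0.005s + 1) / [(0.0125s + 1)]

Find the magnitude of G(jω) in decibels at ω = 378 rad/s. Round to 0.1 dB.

34.9 dB

At ω = 378 rad/s:
zero (1 + j378·0.005) = 1 + j1.89 → |·| ≈ 2.1382, ∠ ≈ 62.12°
pole (1 + j378·0.0125) = 1 + j4.725 → |·| ≈ 4.8297, ∠ ≈ 78.05°
|G| = 125 · 2.1382 / (4.8297) ≈ 55.34
Gain = 20 log₁₀(55.34) ≈ 34.86 dB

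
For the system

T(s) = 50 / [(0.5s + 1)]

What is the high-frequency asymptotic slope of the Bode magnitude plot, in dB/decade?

Each pole contributes −20 dB/decade at high frequency; each zero contributes +20 dB/decade.
Net: 0 zero(s) − 1 pole(s) → -20 dB/decade.

-20 dB/decade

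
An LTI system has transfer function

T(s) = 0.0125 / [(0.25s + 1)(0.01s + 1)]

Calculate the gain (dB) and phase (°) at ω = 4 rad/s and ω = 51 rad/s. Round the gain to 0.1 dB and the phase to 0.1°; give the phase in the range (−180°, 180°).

At ω = 4 rad/s:
pole (1 + j4·0.25) = 1 + j1 → |·| ≈ 1.4142, ∠ ≈ 45.00°
pole (1 + j4·0.01) = 1 + j0.04 → |·| ≈ 1.0008, ∠ ≈ 2.29°
|T| = 0.0125 · 1 / (1.4142 · 1.0008) ≈ 0.0088319
Gain = 20 log₁₀(0.0088319) ≈ -41.08 dB
∠T = (0°) − (45.00° + 2.29°) = -47.29°

At ω = 51 rad/s:
pole (1 + j51·0.25) = 1 + j12.75 → |·| ≈ 12.789, ∠ ≈ 85.52°
pole (1 + j51·0.01) = 1 + j0.51 → |·| ≈ 1.1225, ∠ ≈ 27.02°
|T| = 0.0125 · 1 / (12.789 · 1.1225) ≈ 0.00087074
Gain = 20 log₁₀(0.00087074) ≈ -61.20 dB
∠T = (0°) − (85.52° + 27.02°) = -112.54°

ω = 4: -41.1 dB, -47.3°; ω = 51: -61.2 dB, -112.5°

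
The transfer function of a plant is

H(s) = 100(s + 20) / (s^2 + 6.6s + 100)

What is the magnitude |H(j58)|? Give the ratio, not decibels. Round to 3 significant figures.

At s = jω = j58:
zero (s+20): 20 + j58 → |·| = √(20²+58²) = √3764 ≈ 61.351, ∠ = arctan(58/20) ≈ 70.97°
quadratic: (j58)² + 6.6·j58 + 100 = -3264 + j382.8 → |·| ≈ 3286.4, ∠ ≈ 173.31°
|H| = 100 · 61.351 / 3286.4 ≈ 1.8668

1.87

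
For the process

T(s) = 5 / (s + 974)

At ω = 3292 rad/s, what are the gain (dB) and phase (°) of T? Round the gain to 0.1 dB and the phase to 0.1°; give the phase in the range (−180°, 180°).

-56.7 dB, -73.5°

Substitute s = j3292:
Numerator: 5 = 5 + j0
Denominator: (j3292) + 974 = 974 + j3292
|N| = √(5² + 0²) ≈ 5, ∠N ≈ 0.00°
|D| = √(974² + 3292²) ≈ 3433.1, ∠D ≈ 73.52°
|T| = 5 / 3433.1 ≈ 0.0014564
Gain = 20 log₁₀(0.0014564) ≈ -56.73 dB
∠T = 0.00° − 73.52° = -73.52°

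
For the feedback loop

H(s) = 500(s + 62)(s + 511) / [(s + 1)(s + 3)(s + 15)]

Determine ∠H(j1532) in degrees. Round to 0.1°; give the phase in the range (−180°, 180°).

-110.1°

At s = jω = j1532:
zero (s+62): 62 + j1532 → |·| = √(62²+1532²) = √2350868 ≈ 1533.3, ∠ = arctan(1532/62) ≈ 87.68°
zero (s+511): 511 + j1532 → |·| = √(511²+1532²) = √2608145 ≈ 1615, ∠ = arctan(1532/511) ≈ 71.55°
pole (s+1): 1 + j1532 → |·| = √(1²+1532²) = √2347025 ≈ 1532, ∠ = arctan(1532/1) ≈ 89.96°
pole (s+3): 3 + j1532 → |·| = √(3²+1532²) = √2347033 ≈ 1532, ∠ = arctan(1532/3) ≈ 89.89°
pole (s+15): 15 + j1532 → |·| = √(15²+1532²) = √2347249 ≈ 1532.1, ∠ = arctan(1532/15) ≈ 89.44°
∠H = 159.23° − 269.29° = -110.06°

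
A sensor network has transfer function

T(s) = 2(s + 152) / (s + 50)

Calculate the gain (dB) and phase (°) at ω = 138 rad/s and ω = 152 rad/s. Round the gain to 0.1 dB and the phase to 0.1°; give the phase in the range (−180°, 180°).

At s = jω = j138:
zero (s+152): 152 + j138 → |·| = √(152²+138²) = √42148 ≈ 205.3, ∠ = arctan(138/152) ≈ 42.24°
pole (s+50): 50 + j138 → |·| = √(50²+138²) = √21544 ≈ 146.78, ∠ = arctan(138/50) ≈ 70.08°
|T| = 2 · 205.3 / 146.78 ≈ 2.7974
Gain = 20 log₁₀(2.7974) ≈ 8.94 dB
∠T = 42.24° − 70.08° = -27.84°

At s = jω = j152:
zero (s+152): 152 + j152 → |·| = √(152²+152²) = √46208 ≈ 214.96, ∠ = arctan(152/152) ≈ 45.00°
pole (s+50): 50 + j152 → |·| = √(50²+152²) = √25604 ≈ 160.01, ∠ = arctan(152/50) ≈ 71.79°
|T| = 2 · 214.96 / 160.01 ≈ 2.6868
Gain = 20 log₁₀(2.6868) ≈ 8.58 dB
∠T = 45.00° − 71.79° = -26.79°

ω = 138: 8.9 dB, -27.8°; ω = 152: 8.6 dB, -26.8°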